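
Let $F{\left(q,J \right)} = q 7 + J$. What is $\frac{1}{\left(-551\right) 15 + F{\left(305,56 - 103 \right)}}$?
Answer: $- \frac{1}{6177} \approx -0.00016189$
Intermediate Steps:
$F{\left(q,J \right)} = J + 7 q$ ($F{\left(q,J \right)} = 7 q + J = J + 7 q$)
$\frac{1}{\left(-551\right) 15 + F{\left(305,56 - 103 \right)}} = \frac{1}{\left(-551\right) 15 + \left(\left(56 - 103\right) + 7 \cdot 305\right)} = \frac{1}{-8265 + \left(\left(56 - 103\right) + 2135\right)} = \frac{1}{-8265 + \left(-47 + 2135\right)} = \frac{1}{-8265 + 2088} = \frac{1}{-6177} = - \frac{1}{6177}$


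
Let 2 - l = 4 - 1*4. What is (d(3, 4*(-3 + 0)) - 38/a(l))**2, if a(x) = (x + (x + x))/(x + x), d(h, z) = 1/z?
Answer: 93025/144 ≈ 646.01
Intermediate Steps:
l = 2 (l = 2 - (4 - 1*4) = 2 - (4 - 4) = 2 - 1*0 = 2 + 0 = 2)
a(x) = 3/2 (a(x) = (x + 2*x)/((2*x)) = (3*x)*(1/(2*x)) = 3/2)
(d(3, 4*(-3 + 0)) - 38/a(l))**2 = (1/(4*(-3 + 0)) - 38/3/2)**2 = (1/(4*(-3)) - 38*2/3)**2 = (1/(-12) - 76/3)**2 = (-1/12 - 76/3)**2 = (-305/12)**2 = 93025/144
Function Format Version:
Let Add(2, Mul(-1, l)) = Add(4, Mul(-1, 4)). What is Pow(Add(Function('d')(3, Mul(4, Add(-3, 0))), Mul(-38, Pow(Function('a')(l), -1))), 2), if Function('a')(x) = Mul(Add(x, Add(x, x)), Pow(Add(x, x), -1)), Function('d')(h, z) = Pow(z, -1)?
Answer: Rational(93025, 144) ≈ 646.01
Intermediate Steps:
l = 2 (l = Add(2, Mul(-1, Add(4, Mul(-1, 4)))) = Add(2, Mul(-1, Add(4, -4))) = Add(2, Mul(-1, 0)) = Add(2, 0) = 2)
Function('a')(x) = Rational(3, 2) (Function('a')(x) = Mul(Add(x, Mul(2, x)), Pow(Mul(2, x), -1)) = Mul(Mul(3, x), Mul(Rational(1, 2), Pow(x, -1))) = Rational(3, 2))
Pow(Add(Function('d')(3, Mul(4, Add(-3, 0))), Mul(-38, Pow(Function('a')(l), -1))), 2) = Pow(Add(Pow(Mul(4, Add(-3, 0)), -1), Mul(-38, Pow(Rational(3, 2), -1))), 2) = Pow(Add(Pow(Mul(4, -3), -1), Mul(-38, Rational(2, 3))), 2) = Pow(Add(Pow(-12, -1), Rational(-76, 3)), 2) = Pow(Add(Rational(-1, 12), Rational(-76, 3)), 2) = Pow(Rational(-305, 12), 2) = Rational(93025, 144)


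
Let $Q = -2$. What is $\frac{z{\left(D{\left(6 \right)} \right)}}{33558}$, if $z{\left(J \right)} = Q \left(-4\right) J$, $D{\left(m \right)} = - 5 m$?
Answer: $- \frac{40}{5593} \approx -0.0071518$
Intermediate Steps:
$z{\left(J \right)} = 8 J$ ($z{\left(J \right)} = \left(-2\right) \left(-4\right) J = 8 J$)
$\frac{z{\left(D{\left(6 \right)} \right)}}{33558} = \frac{8 \left(\left(-5\right) 6\right)}{33558} = 8 \left(-30\right) \frac{1}{33558} = \left(-240\right) \frac{1}{33558} = - \frac{40}{5593}$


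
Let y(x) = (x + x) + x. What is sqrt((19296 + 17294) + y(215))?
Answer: sqrt(37235) ≈ 192.96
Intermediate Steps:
y(x) = 3*x (y(x) = 2*x + x = 3*x)
sqrt((19296 + 17294) + y(215)) = sqrt((19296 + 17294) + 3*215) = sqrt(36590 + 645) = sqrt(37235)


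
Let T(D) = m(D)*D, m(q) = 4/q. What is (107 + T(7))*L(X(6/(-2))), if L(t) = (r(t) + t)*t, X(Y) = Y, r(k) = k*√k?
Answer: 999 + 999*I*√3 ≈ 999.0 + 1730.3*I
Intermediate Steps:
r(k) = k^(3/2)
L(t) = t*(t + t^(3/2)) (L(t) = (t^(3/2) + t)*t = (t + t^(3/2))*t = t*(t + t^(3/2)))
T(D) = 4 (T(D) = (4/D)*D = 4)
(107 + T(7))*L(X(6/(-2))) = (107 + 4)*((6/(-2))*(6/(-2) + (6/(-2))^(3/2))) = 111*((6*(-½))*(6*(-½) + (6*(-½))^(3/2))) = 111*(-3*(-3 + (-3)^(3/2))) = 111*(-3*(-3 - 3*I*√3)) = 111*(9 + 9*I*√3) = 999 + 999*I*√3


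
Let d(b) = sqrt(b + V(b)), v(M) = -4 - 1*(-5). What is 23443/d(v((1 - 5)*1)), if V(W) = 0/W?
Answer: 23443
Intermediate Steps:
v(M) = 1 (v(M) = -4 + 5 = 1)
V(W) = 0
d(b) = sqrt(b) (d(b) = sqrt(b + 0) = sqrt(b))
23443/d(v((1 - 5)*1)) = 23443/(sqrt(1)) = 23443/1 = 23443*1 = 23443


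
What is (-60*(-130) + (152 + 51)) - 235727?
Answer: -227724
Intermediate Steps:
(-60*(-130) + (152 + 51)) - 235727 = (7800 + 203) - 235727 = 8003 - 235727 = -227724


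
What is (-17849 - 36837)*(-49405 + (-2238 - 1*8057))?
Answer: 3264754200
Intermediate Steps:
(-17849 - 36837)*(-49405 + (-2238 - 1*8057)) = -54686*(-49405 + (-2238 - 8057)) = -54686*(-49405 - 10295) = -54686*(-59700) = 3264754200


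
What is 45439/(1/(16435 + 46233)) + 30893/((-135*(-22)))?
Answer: 8457286649333/2970 ≈ 2.8476e+9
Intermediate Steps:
45439/(1/(16435 + 46233)) + 30893/((-135*(-22))) = 45439/(1/62668) + 30893/2970 = 45439/(1/62668) + 30893*(1/2970) = 45439*62668 + 30893/2970 = 2847571252 + 30893/2970 = 8457286649333/2970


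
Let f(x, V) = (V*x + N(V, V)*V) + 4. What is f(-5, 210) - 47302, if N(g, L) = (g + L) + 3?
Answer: 40482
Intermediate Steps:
N(g, L) = 3 + L + g (N(g, L) = (L + g) + 3 = 3 + L + g)
f(x, V) = 4 + V*x + V*(3 + 2*V) (f(x, V) = (V*x + (3 + V + V)*V) + 4 = (V*x + (3 + 2*V)*V) + 4 = (V*x + V*(3 + 2*V)) + 4 = 4 + V*x + V*(3 + 2*V))
f(-5, 210) - 47302 = (4 + 210*(-5) + 210*(3 + 2*210)) - 47302 = (4 - 1050 + 210*(3 + 420)) - 47302 = (4 - 1050 + 210*423) - 47302 = (4 - 1050 + 88830) - 47302 = 87784 - 47302 = 40482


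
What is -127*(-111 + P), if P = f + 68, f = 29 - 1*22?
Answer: 4572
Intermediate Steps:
f = 7 (f = 29 - 22 = 7)
P = 75 (P = 7 + 68 = 75)
-127*(-111 + P) = -127*(-111 + 75) = -127*(-36) = 4572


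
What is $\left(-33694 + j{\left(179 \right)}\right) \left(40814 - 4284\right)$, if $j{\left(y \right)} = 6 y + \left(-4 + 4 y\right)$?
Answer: $-1165599240$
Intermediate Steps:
$j{\left(y \right)} = -4 + 10 y$
$\left(-33694 + j{\left(179 \right)}\right) \left(40814 - 4284\right) = \left(-33694 + \left(-4 + 10 \cdot 179\right)\right) \left(40814 - 4284\right) = \left(-33694 + \left(-4 + 1790\right)\right) 36530 = \left(-33694 + 1786\right) 36530 = \left(-31908\right) 36530 = -1165599240$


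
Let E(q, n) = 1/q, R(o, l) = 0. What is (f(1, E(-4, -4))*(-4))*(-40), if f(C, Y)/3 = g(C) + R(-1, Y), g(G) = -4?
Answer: -1920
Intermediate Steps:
f(C, Y) = -12 (f(C, Y) = 3*(-4 + 0) = 3*(-4) = -12)
(f(1, E(-4, -4))*(-4))*(-40) = -12*(-4)*(-40) = 48*(-40) = -1920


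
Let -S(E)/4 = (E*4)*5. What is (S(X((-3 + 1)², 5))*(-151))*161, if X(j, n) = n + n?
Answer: 19448800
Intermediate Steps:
X(j, n) = 2*n
S(E) = -80*E (S(E) = -4*E*4*5 = -4*4*E*5 = -80*E)
(S(X((-3 + 1)², 5))*(-151))*161 = (-160*5*(-151))*161 = (-80*10*(-151))*161 = -800*(-151)*161 = 120800*161 = 19448800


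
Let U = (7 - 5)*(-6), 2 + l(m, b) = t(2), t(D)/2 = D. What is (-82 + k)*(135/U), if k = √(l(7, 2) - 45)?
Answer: 1845/2 - 45*I*√43/4 ≈ 922.5 - 73.771*I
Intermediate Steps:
t(D) = 2*D
l(m, b) = 2 (l(m, b) = -2 + 2*2 = -2 + 4 = 2)
U = -12 (U = 2*(-6) = -12)
k = I*√43 (k = √(2 - 45) = √(-43) = I*√43 ≈ 6.5574*I)
(-82 + k)*(135/U) = (-82 + I*√43)*(135/(-12)) = (-82 + I*√43)*(135*(-1/12)) = (-82 + I*√43)*(-45/4) = 1845/2 - 45*I*√43/4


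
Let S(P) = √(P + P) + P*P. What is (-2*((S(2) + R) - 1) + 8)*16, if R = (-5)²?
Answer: -832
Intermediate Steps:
R = 25
S(P) = P² + √2*√P (S(P) = √(2*P) + P² = √2*√P + P² = P² + √2*√P)
(-2*((S(2) + R) - 1) + 8)*16 = (-2*(((2² + √2*√2) + 25) - 1) + 8)*16 = (-2*(((4 + 2) + 25) - 1) + 8)*16 = (-2*((6 + 25) - 1) + 8)*16 = (-2*(31 - 1) + 8)*16 = (-2*30 + 8)*16 = (-60 + 8)*16 = -52*16 = -832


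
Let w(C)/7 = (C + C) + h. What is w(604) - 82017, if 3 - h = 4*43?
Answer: -74744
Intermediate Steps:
h = -169 (h = 3 - 4*43 = 3 - 1*172 = 3 - 172 = -169)
w(C) = -1183 + 14*C (w(C) = 7*((C + C) - 169) = 7*(2*C - 169) = 7*(-169 + 2*C) = -1183 + 14*C)
w(604) - 82017 = (-1183 + 14*604) - 82017 = (-1183 + 8456) - 82017 = 7273 - 82017 = -74744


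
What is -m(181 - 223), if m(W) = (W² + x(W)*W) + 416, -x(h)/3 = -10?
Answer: -920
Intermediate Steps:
x(h) = 30 (x(h) = -3*(-10) = 30)
m(W) = 416 + W² + 30*W (m(W) = (W² + 30*W) + 416 = 416 + W² + 30*W)
-m(181 - 223) = -(416 + (181 - 223)² + 30*(181 - 223)) = -(416 + (-42)² + 30*(-42)) = -(416 + 1764 - 1260) = -1*920 = -920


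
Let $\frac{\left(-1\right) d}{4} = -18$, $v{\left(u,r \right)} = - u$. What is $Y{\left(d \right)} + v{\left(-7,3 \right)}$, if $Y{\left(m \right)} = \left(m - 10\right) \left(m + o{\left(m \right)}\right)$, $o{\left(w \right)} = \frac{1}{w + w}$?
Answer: $\frac{321943}{72} \approx 4471.4$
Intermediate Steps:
$d = 72$ ($d = \left(-4\right) \left(-18\right) = 72$)
$o{\left(w \right)} = \frac{1}{2 w}$
$Y{\left(m \right)} = \left(-10 + m\right) \left(m + \frac{1}{2 m}\right)$ ($Y{\left(m \right)} = \left(m - 10\right) \left(m + \frac{1}{2 m}\right) = \left(-10 + m\right) \left(m + \frac{1}{2 m}\right)$)
$Y{\left(d \right)} + v{\left(-7,3 \right)} = \left(\frac{1}{2} + 72^{2} - 720 - \frac{5}{72}\right) - -7 = \left(\frac{1}{2} + 5184 - 720 - \frac{5}{72}\right) + 7 = \frac{321439}{72} + 7 = \frac{321943}{72}$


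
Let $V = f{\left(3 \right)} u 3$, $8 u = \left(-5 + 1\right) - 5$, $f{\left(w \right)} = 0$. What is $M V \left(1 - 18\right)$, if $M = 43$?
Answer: $0$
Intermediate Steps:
$u = - \frac{9}{8}$ ($u = \frac{\left(-5 + 1\right) - 5}{8} = \frac{-4 - 5}{8} = \frac{1}{8} \left(-9\right) = - \frac{9}{8} \approx -1.125$)
$V = 0$ ($V = 0 \left(- \frac{9}{8}\right) 3 = 0 \cdot 3 = 0$)
$M V \left(1 - 18\right) = 43 \cdot 0 \left(1 - 18\right) = 0 \left(-17\right) = 0$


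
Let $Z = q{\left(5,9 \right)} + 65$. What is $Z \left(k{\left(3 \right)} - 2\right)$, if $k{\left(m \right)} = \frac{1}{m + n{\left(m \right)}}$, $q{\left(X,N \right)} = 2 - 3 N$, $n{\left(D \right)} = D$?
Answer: $- \frac{220}{3} \approx -73.333$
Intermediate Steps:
$Z = 40$ ($Z = \left(2 - 27\right) + 65 = -25 + 65 = 40$)
$k{\left(m \right)} = \frac{1}{2 m}$ ($k{\left(m \right)} = \frac{1}{m + m} = \frac{1}{2 m}$)
$Z \left(k{\left(3 \right)} - 2\right) = 40 \left(\frac{1}{2 \cdot 3} - 2\right) = 40 \left(\frac{1}{2} \cdot \frac{1}{3} - 2\right) = 40 \left(\frac{1}{6} - 2\right) = 40 \left(- \frac{11}{6}\right) = - \frac{220}{3}$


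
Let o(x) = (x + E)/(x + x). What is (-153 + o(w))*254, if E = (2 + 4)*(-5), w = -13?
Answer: -499745/13 ≈ -38442.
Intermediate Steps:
E = -30 (E = 6*(-5) = -30)
o(x) = (-30 + x)/(2*x) (o(x) = (x - 30)/(x + x) = (-30 + x)/((2*x)) = (-30 + x)*(1/(2*x)) = (-30 + x)/(2*x))
(-153 + o(w))*254 = (-153 + (½)*(-30 - 13)/(-13))*254 = (-153 + (½)*(-1/13)*(-43))*254 = (-153 + 43/26)*254 = -3935/26*254 = -499745/13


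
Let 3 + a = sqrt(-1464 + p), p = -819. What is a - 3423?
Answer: -3426 + I*sqrt(2283) ≈ -3426.0 + 47.781*I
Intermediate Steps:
a = -3 + I*sqrt(2283) (a = -3 + sqrt(-1464 - 819) = -3 + sqrt(-2283) = -3 + I*sqrt(2283) ≈ -3.0 + 47.781*I)
a - 3423 = (-3 + I*sqrt(2283)) - 3423 = -3426 + I*sqrt(2283)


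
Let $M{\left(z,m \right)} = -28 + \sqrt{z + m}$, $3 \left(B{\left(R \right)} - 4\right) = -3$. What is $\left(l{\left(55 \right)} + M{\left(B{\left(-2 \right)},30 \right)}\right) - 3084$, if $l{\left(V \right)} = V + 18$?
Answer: $-3039 + \sqrt{33} \approx -3033.3$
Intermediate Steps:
$B{\left(R \right)} = 3$ ($B{\left(R \right)} = 4 + \frac{1}{3} \left(-3\right) = 4 - 1 = 3$)
$M{\left(z,m \right)} = -28 + \sqrt{m + z}$
$l{\left(V \right)} = 18 + V$
$\left(l{\left(55 \right)} + M{\left(B{\left(-2 \right)},30 \right)}\right) - 3084 = \left(\left(18 + 55\right) - \left(28 - \sqrt{30 + 3}\right)\right) - 3084 = \left(73 - \left(28 - \sqrt{33}\right)\right) - 3084 = \left(45 + \sqrt{33}\right) - 3084 = -3039 + \sqrt{33}$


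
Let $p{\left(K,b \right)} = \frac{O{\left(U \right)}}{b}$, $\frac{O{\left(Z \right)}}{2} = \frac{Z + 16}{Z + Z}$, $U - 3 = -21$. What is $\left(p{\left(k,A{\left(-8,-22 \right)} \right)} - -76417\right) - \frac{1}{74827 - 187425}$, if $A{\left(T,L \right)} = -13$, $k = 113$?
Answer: $\frac{1006714847341}{13173966} \approx 76417.0$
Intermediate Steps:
$U = -18$ ($U = 3 - 21 = -18$)
$O{\left(Z \right)} = \frac{16 + Z}{Z}$ ($O{\left(Z \right)} = 2 \frac{Z + 16}{Z + Z} = 2 \frac{16 + Z}{2 Z} = \frac{16 + Z}{Z}$)
$p{\left(K,b \right)} = \frac{1}{9 b}$ ($p{\left(K,b \right)} = \frac{\frac{1}{-18} \left(16 - 18\right)}{b} = \frac{\left(- \frac{1}{18}\right) \left(-2\right)}{b} = \frac{1}{9 b}$)
$\left(p{\left(k,A{\left(-8,-22 \right)} \right)} - -76417\right) - \frac{1}{74827 - 187425} = \left(\frac{1}{9 \left(-13\right)} - -76417\right) - \frac{1}{74827 - 187425} = \left(\frac{1}{9} \left(- \frac{1}{13}\right) + 76417\right) - \frac{1}{-112598} = \left(- \frac{1}{117} + 76417\right) - - \frac{1}{112598} = \frac{8940788}{117} + \frac{1}{112598} = \frac{1006714847341}{13173966}$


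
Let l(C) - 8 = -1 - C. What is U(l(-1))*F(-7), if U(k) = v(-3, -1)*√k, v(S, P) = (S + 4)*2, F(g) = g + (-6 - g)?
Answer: -24*√2 ≈ -33.941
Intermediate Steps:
F(g) = -6
v(S, P) = 8 + 2*S (v(S, P) = (4 + S)*2 = 8 + 2*S)
l(C) = 7 - C (l(C) = 8 + (-1 - C) = 7 - C)
U(k) = 2*√k (U(k) = (8 + 2*(-3))*√k = (8 - 6)*√k = 2*√k)
U(l(-1))*F(-7) = (2*√(7 - 1*(-1)))*(-6) = (2*√(7 + 1))*(-6) = (2*√8)*(-6) = (2*(2*√2))*(-6) = (4*√2)*(-6) = -24*√2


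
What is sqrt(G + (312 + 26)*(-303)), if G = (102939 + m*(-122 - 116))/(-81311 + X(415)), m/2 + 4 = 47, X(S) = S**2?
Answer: 5*I*sqrt(33859224390298)/90914 ≈ 320.02*I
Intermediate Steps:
m = 86 (m = -8 + 2*47 = -8 + 94 = 86)
G = 82471/90914 (G = (102939 + 86*(-122 - 116))/(-81311 + 415**2) = (102939 + 86*(-238))/(-81311 + 172225) = (102939 - 20468)/90914 = 82471*(1/90914) = 82471/90914 ≈ 0.90713)
sqrt(G + (312 + 26)*(-303)) = sqrt(82471/90914 + (312 + 26)*(-303)) = sqrt(82471/90914 + 338*(-303)) = sqrt(82471/90914 - 102414) = sqrt(-9310783925/90914) = 5*I*sqrt(33859224390298)/90914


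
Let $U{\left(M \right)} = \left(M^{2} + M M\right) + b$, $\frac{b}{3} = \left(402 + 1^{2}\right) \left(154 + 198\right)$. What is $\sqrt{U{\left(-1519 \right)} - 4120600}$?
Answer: $\sqrt{919690} \approx 959.0$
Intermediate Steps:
$b = 425568$ ($b = 3 \left(402 + 1^{2}\right) \left(154 + 198\right) = 3 \left(402 + 1\right) 352 = 3 \cdot 403 \cdot 352 = 3 \cdot 141856 = 425568$)
$U{\left(M \right)} = 425568 + 2 M^{2}$ ($U{\left(M \right)} = \left(M^{2} + M M\right) + 425568 = \left(M^{2} + M^{2}\right) + 425568 = 2 M^{2} + 425568 = 425568 + 2 M^{2}$)
$\sqrt{U{\left(-1519 \right)} - 4120600} = \sqrt{\left(425568 + 2 \left(-1519\right)^{2}\right) - 4120600} = \sqrt{\left(425568 + 2 \cdot 2307361\right) - 4120600} = \sqrt{\left(425568 + 4614722\right) - 4120600} = \sqrt{5040290 - 4120600} = \sqrt{919690}$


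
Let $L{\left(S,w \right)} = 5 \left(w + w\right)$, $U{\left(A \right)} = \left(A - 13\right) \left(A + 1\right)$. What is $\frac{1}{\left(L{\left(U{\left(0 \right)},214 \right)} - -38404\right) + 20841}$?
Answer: $\frac{1}{61385} \approx 1.6291 \cdot 10^{-5}$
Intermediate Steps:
$U{\left(A \right)} = \left(1 + A\right) \left(-13 + A\right)$ ($U{\left(A \right)} = \left(-13 + A\right) \left(1 + A\right) = \left(1 + A\right) \left(-13 + A\right)$)
$L{\left(S,w \right)} = 10 w$ ($L{\left(S,w \right)} = 5 \cdot 2 w = 10 w$)
$\frac{1}{\left(L{\left(U{\left(0 \right)},214 \right)} - -38404\right) + 20841} = \frac{1}{\left(10 \cdot 214 - -38404\right) + 20841} = \frac{1}{\left(2140 + 38404\right) + 20841} = \frac{1}{40544 + 20841} = \frac{1}{61385}$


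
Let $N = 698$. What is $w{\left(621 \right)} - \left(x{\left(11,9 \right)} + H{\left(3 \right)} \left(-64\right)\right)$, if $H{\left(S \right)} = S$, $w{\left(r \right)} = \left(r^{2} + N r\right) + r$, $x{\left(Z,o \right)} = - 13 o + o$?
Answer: $820020$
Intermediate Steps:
$x{\left(Z,o \right)} = - 12 o$
$w{\left(r \right)} = r^{2} + 699 r$ ($w{\left(r \right)} = \left(r^{2} + 698 r\right) + r = r^{2} + 699 r$)
$w{\left(621 \right)} - \left(x{\left(11,9 \right)} + H{\left(3 \right)} \left(-64\right)\right) = 621 \left(699 + 621\right) - \left(\left(-12\right) 9 + 3 \left(-64\right)\right) = 621 \cdot 1320 - \left(-108 - 192\right) = 819720 - -300 = 819720 + 300 = 820020$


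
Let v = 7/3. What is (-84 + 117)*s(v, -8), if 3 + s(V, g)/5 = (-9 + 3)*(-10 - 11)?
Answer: 20295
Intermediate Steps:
v = 7/3 (v = 7*(1/3) = 7/3 ≈ 2.3333)
s(V, g) = 615 (s(V, g) = -15 + 5*((-9 + 3)*(-10 - 11)) = -15 + 5*(-6*(-21)) = -15 + 5*126 = -15 + 630 = 615)
(-84 + 117)*s(v, -8) = (-84 + 117)*615 = 33*615 = 20295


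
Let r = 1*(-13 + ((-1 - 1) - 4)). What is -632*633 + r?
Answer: -400075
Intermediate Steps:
r = -19 (r = 1*(-13 + (-2 - 4)) = 1*(-13 - 6) = 1*(-19) = -19)
-632*633 + r = -632*633 - 19 = -400056 - 19 = -400075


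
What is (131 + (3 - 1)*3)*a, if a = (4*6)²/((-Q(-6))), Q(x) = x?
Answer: 13152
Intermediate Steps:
a = 96 (a = (4*6)²/((-1*(-6))) = 24²/6 = 576*(⅙) = 96)
(131 + (3 - 1)*3)*a = (131 + (3 - 1)*3)*96 = (131 + 2*3)*96 = (131 + 6)*96 = 137*96 = 13152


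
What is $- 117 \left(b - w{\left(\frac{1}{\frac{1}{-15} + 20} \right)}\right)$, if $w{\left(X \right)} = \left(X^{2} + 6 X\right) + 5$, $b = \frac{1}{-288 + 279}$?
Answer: $\frac{4356661}{6877} \approx 633.51$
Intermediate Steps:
$b = - \frac{1}{9}$ ($b = \frac{1}{-9} = - \frac{1}{9} \approx -0.11111$)
$w{\left(X \right)} = 5 + X^{2} + 6 X$
$- 117 \left(b - w{\left(\frac{1}{\frac{1}{-15} + 20} \right)}\right) = - 117 \left(- \frac{1}{9} - \left(5 + \left(\frac{1}{\frac{1}{-15} + 20}\right)^{2} + \frac{6}{\frac{1}{-15} + 20}\right)\right) = - 117 \left(- \frac{1}{9} - \left(5 + \left(\frac{1}{- \frac{1}{15} + 20}\right)^{2} + \frac{6}{- \frac{1}{15} + 20}\right)\right) = - 117 \left(- \frac{1}{9} - \left(5 + \left(\frac{1}{\frac{299}{15}}\right)^{2} + \frac{6}{\frac{299}{15}}\right)\right) = - 117 \left(- \frac{1}{9} - \left(5 + \left(\frac{15}{299}\right)^{2} + 6 \cdot \frac{15}{299}\right)\right) = - 117 \left(- \frac{1}{9} - \left(5 + \frac{225}{89401} + \frac{90}{299}\right)\right) = - 117 \left(- \frac{1}{9} - \frac{474140}{89401}\right) = \left(-117\right) \left(- \frac{4356661}{804609}\right) = \frac{4356661}{6877}$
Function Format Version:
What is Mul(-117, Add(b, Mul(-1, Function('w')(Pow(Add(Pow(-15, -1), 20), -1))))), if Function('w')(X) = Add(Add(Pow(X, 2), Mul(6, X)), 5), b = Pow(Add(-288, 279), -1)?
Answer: Rational(4356661, 6877) ≈ 633.51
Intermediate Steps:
b = Rational(-1, 9) (b = Pow(-9, -1) = Rational(-1, 9) ≈ -0.11111)
Function('w')(X) = Add(5, Pow(X, 2), Mul(6, X))
Mul(-117, Add(b, Mul(-1, Function('w')(Pow(Add(Pow(-15, -1), 20), -1))))) = Mul(-117, Add(Rational(-1, 9), Mul(-1, Add(5, Pow(Pow(Add(Pow(-15, -1), 20), -1), 2), Mul(6, Pow(Add(Pow(-15, -1), 20), -1)))))) = Mul(-117, Add(Rational(-1, 9), Mul(-1, Add(5, Pow(Pow(Add(Rational(-1, 15), 20), -1), 2), Mul(6, Pow(Add(Rational(-1, 15), 20), -1)))))) = Mul(-117, Add(Rational(-1, 9), Mul(-1, Add(5, Pow(Pow(Rational(299, 15), -1), 2), Mul(6, Pow(Rational(299, 15), -1)))))) = Mul(-117, Add(Rational(-1, 9), Mul(-1, Add(5, Pow(Rational(15, 299), 2), Mul(6, Rational(15, 299)))))) = Mul(-117, Add(Rational(-1, 9), Mul(-1, Add(5, Rational(225, 89401), Rational(90, 299))))) = Mul(-117, Add(Rational(-1, 9), Mul(-1, Rational(474140, 89401)))) = Mul(-117, Add(Rational(-1, 9), Rational(-474140, 89401))) = Mul(-117, Rational(-4356661, 804609)) = Rational(4356661, 6877)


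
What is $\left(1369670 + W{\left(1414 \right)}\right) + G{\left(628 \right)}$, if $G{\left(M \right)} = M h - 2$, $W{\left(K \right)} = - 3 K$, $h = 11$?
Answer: $1372334$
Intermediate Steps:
$G{\left(M \right)} = -2 + 11 M$ ($G{\left(M \right)} = M 11 - 2 = 11 M - 2 = -2 + 11 M$)
$\left(1369670 + W{\left(1414 \right)}\right) + G{\left(628 \right)} = \left(1369670 - 4242\right) + \left(-2 + 11 \cdot 628\right) = \left(1369670 - 4242\right) + \left(-2 + 6908\right) = 1365428 + 6906 = 1372334$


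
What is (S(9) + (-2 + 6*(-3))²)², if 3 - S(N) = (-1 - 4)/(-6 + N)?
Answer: 1473796/9 ≈ 1.6376e+5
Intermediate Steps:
S(N) = 3 + 5/(-6 + N) (S(N) = 3 - (-1 - 4)/(-6 + N) = 3 - (-5)/(-6 + N) = 3 + 5/(-6 + N))
(S(9) + (-2 + 6*(-3))²)² = ((-13 + 3*9)/(-6 + 9) + (-2 + 6*(-3))²)² = ((-13 + 27)/3 + (-2 - 18)²)² = ((⅓)*14 + (-20)²)² = (14/3 + 400)² = (1214/3)² = 1473796/9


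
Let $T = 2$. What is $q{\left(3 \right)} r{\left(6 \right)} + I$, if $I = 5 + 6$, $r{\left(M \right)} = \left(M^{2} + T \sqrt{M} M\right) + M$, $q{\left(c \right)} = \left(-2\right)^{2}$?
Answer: $179 + 48 \sqrt{6} \approx 296.58$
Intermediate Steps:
$q{\left(c \right)} = 4$
$r{\left(M \right)} = M + M^{2} + 2 M^{\frac{3}{2}}$ ($r{\left(M \right)} = \left(M^{2} + 2 \sqrt{M} M\right) + M = \left(M^{2} + 2 M^{\frac{3}{2}}\right) + M = M + M^{2} + 2 M^{\frac{3}{2}}$)
$I = 11$
$q{\left(3 \right)} r{\left(6 \right)} + I = 4 \left(6 + 6^{2} + 2 \cdot 6^{\frac{3}{2}}\right) + 11 = 4 \left(6 + 36 + 2 \cdot 6 \sqrt{6}\right) + 11 = 4 \left(6 + 36 + 12 \sqrt{6}\right) + 11 = 4 \left(42 + 12 \sqrt{6}\right) + 11 = \left(168 + 48 \sqrt{6}\right) + 11 = 179 + 48 \sqrt{6}$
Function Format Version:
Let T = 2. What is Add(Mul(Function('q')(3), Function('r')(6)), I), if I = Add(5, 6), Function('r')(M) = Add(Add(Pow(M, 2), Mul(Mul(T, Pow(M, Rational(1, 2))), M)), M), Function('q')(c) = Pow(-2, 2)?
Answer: Add(179, Mul(48, Pow(6, Rational(1, 2)))) ≈ 296.58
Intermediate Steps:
Function('q')(c) = 4
Function('r')(M) = Add(M, Pow(M, 2), Mul(2, Pow(M, Rational(3, 2)))) (Function('r')(M) = Add(Add(Pow(M, 2), Mul(Mul(2, Pow(M, Rational(1, 2))), M)), M) = Add(Add(Pow(M, 2), Mul(2, Pow(M, Rational(3, 2)))), M) = Add(M, Pow(M, 2), Mul(2, Pow(M, Rational(3, 2)))))
I = 11
Add(Mul(Function('q')(3), Function('r')(6)), I) = Add(Mul(4, Add(6, Pow(6, 2), Mul(2, Pow(6, Rational(3, 2))))), 11) = Add(Mul(4, Add(6, 36, Mul(2, Mul(6, Pow(6, Rational(1, 2)))))), 11) = Add(Mul(4, Add(6, 36, Mul(12, Pow(6, Rational(1, 2))))), 11) = Add(Mul(4, Add(42, Mul(12, Pow(6, Rational(1, 2))))), 11) = Add(Add(168, Mul(48, Pow(6, Rational(1, 2)))), 11) = Add(179, Mul(48, Pow(6, Rational(1, 2))))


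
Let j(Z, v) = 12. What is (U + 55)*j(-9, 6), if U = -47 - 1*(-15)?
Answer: 276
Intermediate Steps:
U = -32 (U = -47 + 15 = -32)
(U + 55)*j(-9, 6) = (-32 + 55)*12 = 23*12 = 276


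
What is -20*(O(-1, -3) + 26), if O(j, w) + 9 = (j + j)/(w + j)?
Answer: -350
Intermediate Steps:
O(j, w) = -9 + 2*j/(j + w) (O(j, w) = -9 + (j + j)/(w + j) = -9 + (2*j)/(j + w) = -9 + 2*j/(j + w))
-20*(O(-1, -3) + 26) = -20*((-9*(-3) - 7*(-1))/(-1 - 3) + 26) = -20*((27 + 7)/(-4) + 26) = -20*(-¼*34 + 26) = -20*(-17/2 + 26) = -20*35/2 = -350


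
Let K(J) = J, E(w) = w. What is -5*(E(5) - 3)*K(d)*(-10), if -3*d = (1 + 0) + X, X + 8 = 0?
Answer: 700/3 ≈ 233.33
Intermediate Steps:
X = -8 (X = -8 + 0 = -8)
d = 7/3 (d = -((1 + 0) - 8)/3 = -(1 - 8)/3 = -1/3*(-7) = 7/3 ≈ 2.3333)
-5*(E(5) - 3)*K(d)*(-10) = -5*(5 - 3)*7/3*(-10) = -10*7/3*(-10) = -5*14/3*(-10) = -70/3*(-10) = 700/3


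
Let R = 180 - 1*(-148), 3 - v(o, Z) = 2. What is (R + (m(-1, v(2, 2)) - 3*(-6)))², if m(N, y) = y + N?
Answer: 119716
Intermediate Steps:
v(o, Z) = 1 (v(o, Z) = 3 - 1*2 = 3 - 2 = 1)
m(N, y) = N + y
R = 328 (R = 180 + 148 = 328)
(R + (m(-1, v(2, 2)) - 3*(-6)))² = (328 + ((-1 + 1) - 3*(-6)))² = (328 + (0 + 18))² = (328 + 18)² = 346² = 119716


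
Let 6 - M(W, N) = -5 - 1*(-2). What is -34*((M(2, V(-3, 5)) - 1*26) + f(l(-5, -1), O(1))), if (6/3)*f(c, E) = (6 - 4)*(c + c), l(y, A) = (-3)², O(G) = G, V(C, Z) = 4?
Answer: -34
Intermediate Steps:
l(y, A) = 9
f(c, E) = 2*c (f(c, E) = ((6 - 4)*(c + c))/2 = (2*(2*c))/2 = (4*c)/2 = 2*c)
M(W, N) = 9 (M(W, N) = 6 - (-5 - 1*(-2)) = 6 - (-5 + 2) = 6 - 1*(-3) = 6 + 3 = 9)
-34*((M(2, V(-3, 5)) - 1*26) + f(l(-5, -1), O(1))) = -34*((9 - 1*26) + 2*9) = -34*((9 - 26) + 18) = -34*(-17 + 18) = -34*1 = -34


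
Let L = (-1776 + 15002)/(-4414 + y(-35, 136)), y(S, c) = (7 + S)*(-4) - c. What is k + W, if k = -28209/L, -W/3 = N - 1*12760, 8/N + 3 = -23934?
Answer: 2519300771273/52765127 ≈ 47746.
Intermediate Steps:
N = -8/23937 (N = 8/(-3 - 23934) = 8/(-23937) = 8*(-1/23937) = -8/23937 ≈ -0.00033421)
W = 305436128/7979 (W = -3*(-8/23937 - 1*12760) = -3*(-8/23937 - 12760) = -3*(-305436128/23937) = 305436128/7979 ≈ 38280.)
y(S, c) = -28 - c - 4*S (y(S, c) = (-28 - 4*S) - c = -28 - c - 4*S)
L = -6613/2219 (L = (-1776 + 15002)/(-4414 + (-28 - 1*136 - 4*(-35))) = 13226/(-4414 + (-28 - 136 + 140)) = 13226/(-4414 - 24) = 13226/(-4438) = 13226*(-1/4438) = -6613/2219 ≈ -2.9802)
k = 62595771/6613 (k = -28209/(-6613/2219) = -28209*(-2219/6613) = 62595771/6613 ≈ 9465.6)
k + W = 62595771/6613 + 305436128/7979 = 2519300771273/52765127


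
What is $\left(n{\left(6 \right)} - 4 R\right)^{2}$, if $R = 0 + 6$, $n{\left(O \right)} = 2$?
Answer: $484$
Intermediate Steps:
$R = 6$
$\left(n{\left(6 \right)} - 4 R\right)^{2} = \left(2 - 24\right)^{2} = \left(-22\right)^{2} = 484$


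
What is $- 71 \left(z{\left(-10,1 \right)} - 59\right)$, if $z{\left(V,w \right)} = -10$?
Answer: $4899$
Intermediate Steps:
$- 71 \left(z{\left(-10,1 \right)} - 59\right) = - 71 \left(-10 - 59\right) = \left(-71\right) \left(-69\right) = 4899$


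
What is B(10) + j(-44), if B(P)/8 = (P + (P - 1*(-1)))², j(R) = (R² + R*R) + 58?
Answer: 7458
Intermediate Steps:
j(R) = 58 + 2*R² (j(R) = (R² + R²) + 58 = 2*R² + 58 = 58 + 2*R²)
B(P) = 8*(1 + 2*P)² (B(P) = 8*(P + (P - 1*(-1)))² = 8*(P + (P + 1))² = 8*(P + (1 + P))² = 8*(1 + 2*P)²)
B(10) + j(-44) = 8*(1 + 2*10)² + (58 + 2*(-44)²) = 8*(1 + 20)² + (58 + 2*1936) = 8*21² + (58 + 3872) = 8*441 + 3930 = 3528 + 3930 = 7458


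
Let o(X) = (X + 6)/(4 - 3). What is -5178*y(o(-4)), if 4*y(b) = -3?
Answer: 7767/2 ≈ 3883.5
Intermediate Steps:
o(X) = 6 + X (o(X) = (6 + X)/1 = (6 + X)*1 = 6 + X)
y(b) = -¾ (y(b) = (¼)*(-3) = -¾)
-5178*y(o(-4)) = -5178*(-¾) = 7767/2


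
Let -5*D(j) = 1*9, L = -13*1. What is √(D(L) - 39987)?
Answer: 6*I*√27770/5 ≈ 199.97*I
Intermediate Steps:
L = -13
D(j) = -9/5
√(D(L) - 39987) = √(-9/5 - 39987) = √(-199944/5) = 6*I*√27770/5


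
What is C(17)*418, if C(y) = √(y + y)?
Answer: 418*√34 ≈ 2437.3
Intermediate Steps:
C(y) = √2*√y (C(y) = √(2*y) = √2*√y)
C(17)*418 = (√2*√17)*418 = √34*418 = 418*√34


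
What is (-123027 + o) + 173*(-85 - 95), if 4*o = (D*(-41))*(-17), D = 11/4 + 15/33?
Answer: -27035115/176 ≈ -1.5361e+5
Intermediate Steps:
D = 141/44 (D = 11*(¼) + 15*(1/33) = 11/4 + 5/11 = 141/44 ≈ 3.2045)
o = 98277/176 (o = (((141/44)*(-41))*(-17))/4 = (-5781/44*(-17))/4 = (¼)*(98277/44) = 98277/176 ≈ 558.39)
(-123027 + o) + 173*(-85 - 95) = (-123027 + 98277/176) + 173*(-85 - 95) = -21554475/176 + 173*(-180) = -21554475/176 - 31140 = -27035115/176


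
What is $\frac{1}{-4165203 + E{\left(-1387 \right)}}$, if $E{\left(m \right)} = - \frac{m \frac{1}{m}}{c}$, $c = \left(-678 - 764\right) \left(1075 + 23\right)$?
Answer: $- \frac{1583316}{6594832553147} \approx -2.4008 \cdot 10^{-7}$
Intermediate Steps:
$c = -1583316$ ($c = \left(-1442\right) 1098 = -1583316$)
$E{\left(m \right)} = \frac{1}{1583316}$ ($E{\left(m \right)} = - \frac{m \frac{1}{m}}{-1583316} = - \frac{1 \left(-1\right)}{1583316} = \left(-1\right) \left(- \frac{1}{1583316}\right) = \frac{1}{1583316}$)
$\frac{1}{-4165203 + E{\left(-1387 \right)}} = \frac{1}{-4165203 + \frac{1}{1583316}} = \frac{1}{- \frac{6594832553147}{1583316}} = - \frac{1583316}{6594832553147}$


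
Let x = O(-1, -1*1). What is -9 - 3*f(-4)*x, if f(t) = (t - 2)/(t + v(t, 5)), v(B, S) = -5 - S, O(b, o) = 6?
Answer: -117/7 ≈ -16.714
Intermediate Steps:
x = 6
f(t) = (-2 + t)/(-10 + t) (f(t) = (t - 2)/(t + (-5 - 1*5)) = (-2 + t)/(t + (-5 - 5)) = (-2 + t)/(t - 10) = (-2 + t)/(-10 + t))
-9 - 3*f(-4)*x = -9 - 3*(-2 - 4)/(-10 - 4)*6 = -9 - 3*-6/(-14)*6 = -9 - 3*(-1/14*(-6))*6 = -9 - 9*6/7 = -9 - 3*18/7 = -9 - 54/7 = -117/7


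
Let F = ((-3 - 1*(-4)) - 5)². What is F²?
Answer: 256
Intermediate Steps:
F = 16 (F = ((-3 + 4) - 5)² = (1 - 5)² = (-4)² = 16)
F² = 16² = 256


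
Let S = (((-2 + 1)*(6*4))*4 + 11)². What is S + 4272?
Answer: 11497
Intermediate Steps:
S = 7225 (S = (-1*24*4 + 11)² = (-24*4 + 11)² = (-96 + 11)² = (-85)² = 7225)
S + 4272 = 7225 + 4272 = 11497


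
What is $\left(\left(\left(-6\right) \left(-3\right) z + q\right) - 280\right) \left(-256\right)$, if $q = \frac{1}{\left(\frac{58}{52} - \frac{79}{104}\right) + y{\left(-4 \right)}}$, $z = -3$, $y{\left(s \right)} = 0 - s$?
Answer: $\frac{38706688}{453} \approx 85445.0$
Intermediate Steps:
$y{\left(s \right)} = - s$
$q = \frac{104}{453}$ ($q = \frac{1}{\left(\frac{58}{52} - \frac{79}{104}\right) - -4} = \frac{1}{\left(58 \cdot \frac{1}{52} - \frac{79}{104}\right) + 4} = \frac{1}{\left(\frac{29}{26} - \frac{79}{104}\right) + 4} = \frac{1}{\frac{37}{104} + 4} = \frac{1}{\frac{453}{104}} = \frac{104}{453} \approx 0.22958$)
$\left(\left(\left(-6\right) \left(-3\right) z + q\right) - 280\right) \left(-256\right) = \left(\left(\left(-6\right) \left(-3\right) \left(-3\right) + \frac{104}{453}\right) - 280\right) \left(-256\right) = \left(\left(18 \left(-3\right) + \frac{104}{453}\right) - 280\right) \left(-256\right) = \left(\left(-54 + \frac{104}{453}\right) - 280\right) \left(-256\right) = \left(- \frac{24358}{453} - 280\right) \left(-256\right) = \left(- \frac{151198}{453}\right) \left(-256\right) = \frac{38706688}{453}$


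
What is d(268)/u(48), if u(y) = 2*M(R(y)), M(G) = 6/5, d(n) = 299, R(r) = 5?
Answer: 1495/12 ≈ 124.58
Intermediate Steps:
M(G) = 6/5 (M(G) = 6*(⅕) = 6/5)
u(y) = 12/5 (u(y) = 2*(6/5) = 12/5)
d(268)/u(48) = 299/(12/5) = 299*(5/12) = 1495/12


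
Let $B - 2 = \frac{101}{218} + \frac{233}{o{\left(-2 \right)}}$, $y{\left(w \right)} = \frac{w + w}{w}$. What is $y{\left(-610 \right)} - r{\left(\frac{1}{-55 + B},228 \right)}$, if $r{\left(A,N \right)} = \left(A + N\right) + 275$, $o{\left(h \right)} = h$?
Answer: $- \frac{9230816}{18425} \approx -500.99$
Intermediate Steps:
$y{\left(w \right)} = 2$ ($y{\left(w \right)} = \frac{2 w}{w} = 2$)
$B = - \frac{12430}{109}$ ($B = 2 + \left(\frac{101}{218} + \frac{233}{-2}\right) = 2 + \left(101 \cdot \frac{1}{218} + 233 \left(- \frac{1}{2}\right)\right) = 2 + \left(\frac{101}{218} - \frac{233}{2}\right) = 2 - \frac{12648}{109} = - \frac{12430}{109} \approx -114.04$)
$r{\left(A,N \right)} = 275 + A + N$
$y{\left(-610 \right)} - r{\left(\frac{1}{-55 + B},228 \right)} = 2 - \left(275 + \frac{1}{-55 - \frac{12430}{109}} + 228\right) = 2 - \left(275 + \frac{1}{- \frac{18425}{109}} + 228\right) = 2 - \left(275 - \frac{109}{18425} + 228\right) = 2 - \frac{9267666}{18425} = - \frac{9230816}{18425}$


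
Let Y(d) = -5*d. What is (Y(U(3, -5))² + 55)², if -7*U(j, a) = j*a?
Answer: 69222400/2401 ≈ 28831.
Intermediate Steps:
U(j, a) = -a*j/7 (U(j, a) = -j*a/7 = -a*j/7)
(Y(U(3, -5))² + 55)² = ((-(-5)*(-5)*3/7)² + 55)² = ((-5*15/7)² + 55)² = ((-75/7)² + 55)² = (5625/49 + 55)² = (8320/49)² = 69222400/2401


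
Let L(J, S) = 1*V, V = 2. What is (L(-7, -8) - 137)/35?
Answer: -27/7 ≈ -3.8571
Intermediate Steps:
L(J, S) = 2 (L(J, S) = 1*2 = 2)
(L(-7, -8) - 137)/35 = (2 - 137)/35 = (1/35)*(-135) = -27/7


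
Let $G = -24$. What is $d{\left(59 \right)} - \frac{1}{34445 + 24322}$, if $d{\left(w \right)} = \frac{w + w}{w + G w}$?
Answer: $- \frac{117557}{1351641} \approx -0.086974$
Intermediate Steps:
$d{\left(w \right)} = - \frac{2}{23}$ ($d{\left(w \right)} = \frac{w + w}{w - 24 w} = \frac{2 w}{\left(-23\right) w} = 2 w \left(- \frac{1}{23 w}\right) = - \frac{2}{23}$)
$d{\left(59 \right)} - \frac{1}{34445 + 24322} = - \frac{2}{23} - \frac{1}{34445 + 24322} = - \frac{2}{23} - \frac{1}{58767} = - \frac{117557}{1351641}$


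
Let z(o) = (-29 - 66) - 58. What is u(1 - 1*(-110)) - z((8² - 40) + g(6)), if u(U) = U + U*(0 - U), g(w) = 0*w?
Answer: -12057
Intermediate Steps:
g(w) = 0
u(U) = U - U² (u(U) = U + U*(-U) = U - U²)
z(o) = -153 (z(o) = -95 - 58 = -153)
u(1 - 1*(-110)) - z((8² - 40) + g(6)) = (1 - 1*(-110))*(1 - (1 - 1*(-110))) - 1*(-153) = (1 + 110)*(1 - (1 + 110)) + 153 = 111*(1 - 1*111) + 153 = 111*(1 - 111) + 153 = 111*(-110) + 153 = -12210 + 153 = -12057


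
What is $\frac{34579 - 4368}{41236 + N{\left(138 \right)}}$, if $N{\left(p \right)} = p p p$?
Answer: $\frac{30211}{2669308} \approx 0.011318$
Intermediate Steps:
$N{\left(p \right)} = p^{3}$ ($N{\left(p \right)} = p^{2} p = p^{3}$)
$\frac{34579 - 4368}{41236 + N{\left(138 \right)}} = \frac{34579 - 4368}{41236 + 138^{3}} = \frac{30211}{41236 + 2628072} = \frac{30211}{2669308}$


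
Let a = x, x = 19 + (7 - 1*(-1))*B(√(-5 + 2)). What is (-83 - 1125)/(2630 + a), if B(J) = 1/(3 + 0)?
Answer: -3624/7955 ≈ -0.45556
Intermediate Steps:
B(J) = ⅓ (B(J) = 1/3 = ⅓)
x = 65/3 (x = 19 + (7 - 1*(-1))*(⅓) = 19 + (7 + 1)*(⅓) = 19 + 8*(⅓) = 19 + 8/3 = 65/3 ≈ 21.667)
a = 65/3 ≈ 21.667
(-83 - 1125)/(2630 + a) = (-83 - 1125)/(2630 + 65/3) = -1208/7955/3 = -1208*3/7955 = -3624/7955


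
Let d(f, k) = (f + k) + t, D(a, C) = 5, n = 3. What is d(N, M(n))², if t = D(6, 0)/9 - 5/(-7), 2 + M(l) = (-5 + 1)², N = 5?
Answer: 1630729/3969 ≈ 410.87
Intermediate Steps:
M(l) = 14 (M(l) = -2 + (-5 + 1)² = -2 + (-4)² = -2 + 16 = 14)
t = 80/63 (t = 5/9 - 5/(-7) = 5*(⅑) - 5*(-⅐) = 5/9 + 5/7 = 80/63 ≈ 1.2698)
d(f, k) = 80/63 + f + k (d(f, k) = (f + k) + 80/63 = 80/63 + f + k)
d(N, M(n))² = (80/63 + 5 + 14)² = (1277/63)² = 1630729/3969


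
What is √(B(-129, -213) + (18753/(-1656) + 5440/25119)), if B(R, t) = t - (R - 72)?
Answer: I*√13711806466190/770316 ≈ 4.807*I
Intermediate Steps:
B(R, t) = 72 + t - R (B(R, t) = t - (-72 + R) = t + (72 - R) = 72 + t - R)
√(B(-129, -213) + (18753/(-1656) + 5440/25119)) = √((72 - 213 - 1*(-129)) + (18753/(-1656) + 5440/25119)) = √((72 - 213 + 129) + (18753*(-1/1656) + 5440*(1/25119))) = √(-12 + (-6251/552 + 5440/25119)) = √(-12 - 51338663/4621896) = √(-106801415/4621896) = I*√13711806466190/770316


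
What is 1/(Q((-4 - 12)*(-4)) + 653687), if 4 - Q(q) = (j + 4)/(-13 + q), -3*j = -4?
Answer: 153/100014707 ≈ 1.5298e-6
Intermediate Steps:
j = 4/3 (j = -⅓*(-4) = 4/3 ≈ 1.3333)
Q(q) = 4 - 16/(3*(-13 + q)) (Q(q) = 4 - (4/3 + 4)/(-13 + q) = 4 - 16/(3*(-13 + q)))
1/(Q((-4 - 12)*(-4)) + 653687) = 1/(4*(-43 + 3*((-4 - 12)*(-4)))/(3*(-13 + (-4 - 12)*(-4))) + 653687) = 1/(4*(-43 + 3*(-16*(-4)))/(3*(-13 - 16*(-4))) + 653687) = 1/(4*(-43 + 3*64)/(3*(-13 + 64)) + 653687) = 1/((4/3)*(-43 + 192)/51 + 653687) = 1/((4/3)*(1/51)*149 + 653687) = 1/(596/153 + 653687) = 1/(100014707/153) = 153/100014707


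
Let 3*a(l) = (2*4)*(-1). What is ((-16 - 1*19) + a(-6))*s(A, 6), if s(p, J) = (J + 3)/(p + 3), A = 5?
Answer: -339/8 ≈ -42.375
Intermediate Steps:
s(p, J) = (3 + J)/(3 + p)
a(l) = -8/3 (a(l) = ((2*4)*(-1))/3 = (8*(-1))/3 = (1/3)*(-8) = -8/3)
((-16 - 1*19) + a(-6))*s(A, 6) = ((-16 - 1*19) - 8/3)*((3 + 6)/(3 + 5)) = ((-16 - 19) - 8/3)*(9/8) = (-35 - 8/3)*((1/8)*9) = -113/3*9/8 = -339/8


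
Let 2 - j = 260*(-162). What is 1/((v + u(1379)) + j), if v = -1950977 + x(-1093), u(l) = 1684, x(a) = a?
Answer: -1/1908264 ≈ -5.2404e-7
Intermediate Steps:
j = 42122 (j = 2 - 260*(-162) = 2 - 1*(-42120) = 2 + 42120 = 42122)
v = -1952070 (v = -1950977 - 1093 = -1952070)
1/((v + u(1379)) + j) = 1/((-1952070 + 1684) + 42122) = 1/(-1950386 + 42122) = 1/(-1908264) = -1/1908264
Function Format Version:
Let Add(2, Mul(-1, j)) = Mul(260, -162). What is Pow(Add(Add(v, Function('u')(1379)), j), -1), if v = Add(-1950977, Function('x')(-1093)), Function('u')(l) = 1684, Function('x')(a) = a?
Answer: Rational(-1, 1908264) ≈ -5.2404e-7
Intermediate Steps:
j = 42122 (j = Add(2, Mul(-1, Mul(260, -162))) = Add(2, Mul(-1, -42120)) = Add(2, 42120) = 42122)
v = -1952070 (v = Add(-1950977, -1093) = -1952070)
Pow(Add(Add(v, Function('u')(1379)), j), -1) = Pow(Add(Add(-1952070, 1684), 42122), -1) = Pow(Add(-1950386, 42122), -1) = Pow(-1908264, -1) = Rational(-1, 1908264)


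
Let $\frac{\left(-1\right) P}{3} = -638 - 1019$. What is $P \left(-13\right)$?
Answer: $-64623$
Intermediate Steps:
$P = 4971$ ($P = - 3 \left(-638 - 1019\right) = \left(-3\right) \left(-1657\right) = 4971$)
$P \left(-13\right) = 4971 \left(-13\right) = -64623$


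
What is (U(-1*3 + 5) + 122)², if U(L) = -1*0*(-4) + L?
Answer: 15376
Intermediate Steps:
U(L) = L (U(L) = 0*(-4) + L = 0 + L = L)
(U(-1*3 + 5) + 122)² = ((-1*3 + 5) + 122)² = ((-3 + 5) + 122)² = (2 + 122)² = 124² = 15376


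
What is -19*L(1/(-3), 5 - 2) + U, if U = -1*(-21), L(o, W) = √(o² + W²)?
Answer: 21 - 19*√82/3 ≈ -36.351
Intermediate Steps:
L(o, W) = √(W² + o²)
U = 21
-19*L(1/(-3), 5 - 2) + U = -19*√((5 - 2)² + (1/(-3))²) + 21 = -19*√(3² + (-⅓)²) + 21 = -19*√(9 + ⅑) + 21 = -19*√82/3 + 21 = 21 - 19*√82/3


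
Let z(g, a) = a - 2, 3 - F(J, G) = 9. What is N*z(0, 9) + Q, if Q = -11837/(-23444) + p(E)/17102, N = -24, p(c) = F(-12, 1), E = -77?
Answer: -33577752337/200469644 ≈ -167.50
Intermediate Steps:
F(J, G) = -6 (F(J, G) = 3 - 1*9 = 3 - 9 = -6)
p(c) = -6
z(g, a) = -2 + a
Q = 101147855/200469644 (Q = -11837/(-23444) - 6/17102 = -11837*(-1/23444) - 6*1/17102 = 11837/23444 - 3/8551 = 101147855/200469644 ≈ 0.50455)
N*z(0, 9) + Q = -24*(-2 + 9) + 101147855/200469644 = -24*7 + 101147855/200469644 = -168 + 101147855/200469644 = -33577752337/200469644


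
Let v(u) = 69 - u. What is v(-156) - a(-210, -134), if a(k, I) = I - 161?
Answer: 520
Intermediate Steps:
a(k, I) = -161 + I
v(-156) - a(-210, -134) = (69 - 1*(-156)) - (-161 - 134) = (69 + 156) - 1*(-295) = 225 + 295 = 520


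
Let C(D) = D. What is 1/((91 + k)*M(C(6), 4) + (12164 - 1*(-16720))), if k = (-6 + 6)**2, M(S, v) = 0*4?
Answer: 1/28884 ≈ 3.4621e-5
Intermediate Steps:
M(S, v) = 0
k = 0 (k = 0**2 = 0)
1/((91 + k)*M(C(6), 4) + (12164 - 1*(-16720))) = 1/((91 + 0)*0 + (12164 - 1*(-16720))) = 1/(91*0 + (12164 + 16720)) = 1/(0 + 28884) = 1/28884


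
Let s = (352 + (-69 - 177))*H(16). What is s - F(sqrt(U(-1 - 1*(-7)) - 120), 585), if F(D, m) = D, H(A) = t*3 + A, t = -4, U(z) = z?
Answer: 424 - I*sqrt(114) ≈ 424.0 - 10.677*I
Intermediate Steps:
H(A) = -12 + A (H(A) = -4*3 + A = -12 + A)
s = 424 (s = (352 + (-69 - 177))*(-12 + 16) = (352 - 246)*4 = 106*4 = 424)
s - F(sqrt(U(-1 - 1*(-7)) - 120), 585) = 424 - sqrt((-1 - 1*(-7)) - 120) = 424 - sqrt((-1 + 7) - 120) = 424 - sqrt(6 - 120) = 424 - sqrt(-114) = 424 - I*sqrt(114)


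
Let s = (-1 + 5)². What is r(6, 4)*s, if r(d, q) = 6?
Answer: 96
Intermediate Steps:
s = 16 (s = 4² = 16)
r(6, 4)*s = 6*16 = 96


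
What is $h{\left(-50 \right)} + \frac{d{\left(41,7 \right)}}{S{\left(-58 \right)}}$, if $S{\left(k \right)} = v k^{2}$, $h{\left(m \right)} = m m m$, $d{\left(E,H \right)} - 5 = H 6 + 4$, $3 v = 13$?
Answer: $- \frac{5466499847}{43732} \approx -1.25 \cdot 10^{5}$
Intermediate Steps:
$v = \frac{13}{3}$ ($v = \frac{1}{3} \cdot 13 = \frac{13}{3} \approx 4.3333$)
$d{\left(E,H \right)} = 9 + 6 H$ ($d{\left(E,H \right)} = 5 + \left(H 6 + 4\right) = 5 + \left(6 H + 4\right) = 5 + \left(4 + 6 H\right) = 9 + 6 H$)
$h{\left(m \right)} = m^{3}$ ($h{\left(m \right)} = m^{2} m = m^{3}$)
$S{\left(k \right)} = \frac{13 k^{2}}{3}$
$h{\left(-50 \right)} + \frac{d{\left(41,7 \right)}}{S{\left(-58 \right)}} = \left(-50\right)^{3} + \frac{9 + 6 \cdot 7}{\frac{13}{3} \left(-58\right)^{2}} = -125000 + \frac{9 + 42}{\frac{13}{3} \cdot 3364} = -125000 + \frac{51}{\frac{43732}{3}} = -125000 + 51 \cdot \frac{3}{43732} = -125000 + \frac{153}{43732} = - \frac{5466499847}{43732}$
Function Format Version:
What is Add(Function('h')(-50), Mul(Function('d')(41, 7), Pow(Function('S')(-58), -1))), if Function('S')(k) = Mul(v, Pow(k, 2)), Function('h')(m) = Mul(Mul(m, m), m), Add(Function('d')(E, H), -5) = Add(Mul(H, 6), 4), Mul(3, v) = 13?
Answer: Rational(-5466499847, 43732) ≈ -1.2500e+5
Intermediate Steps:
v = Rational(13, 3) (v = Mul(Rational(1, 3), 13) = Rational(13, 3) ≈ 4.3333)
Function('d')(E, H) = Add(9, Mul(6, H)) (Function('d')(E, H) = Add(5, Add(Mul(H, 6), 4)) = Add(5, Add(Mul(6, H), 4)) = Add(5, Add(4, Mul(6, H))) = Add(9, Mul(6, H)))
Function('h')(m) = Pow(m, 3) (Function('h')(m) = Mul(Pow(m, 2), m) = Pow(m, 3))
Function('S')(k) = Mul(Rational(13, 3), Pow(k, 2))
Add(Function('h')(-50), Mul(Function('d')(41, 7), Pow(Function('S')(-58), -1))) = Add(Pow(-50, 3), Mul(Add(9, Mul(6, 7)), Pow(Mul(Rational(13, 3), Pow(-58, 2)), -1))) = Add(-125000, Mul(Add(9, 42), Pow(Mul(Rational(13, 3), 3364), -1))) = Add(-125000, Mul(51, Pow(Rational(43732, 3), -1))) = Add(-125000, Mul(51, Rational(3, 43732))) = Add(-125000, Rational(153, 43732)) = Rational(-5466499847, 43732)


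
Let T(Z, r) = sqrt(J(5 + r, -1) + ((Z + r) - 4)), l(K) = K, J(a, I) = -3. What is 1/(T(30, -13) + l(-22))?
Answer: -11/237 - sqrt(10)/474 ≈ -0.053085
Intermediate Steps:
T(Z, r) = sqrt(-7 + Z + r) (T(Z, r) = sqrt(-3 + ((Z + r) - 4)) = sqrt(-3 + (-4 + Z + r)) = sqrt(-7 + Z + r))
1/(T(30, -13) + l(-22)) = 1/(sqrt(-7 + 30 - 13) - 22) = 1/(sqrt(10) - 22) = 1/(-22 + sqrt(10))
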